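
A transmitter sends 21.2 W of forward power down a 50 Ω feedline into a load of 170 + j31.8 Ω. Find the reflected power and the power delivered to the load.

|Γ| = |(120 + j31.8)/(220 + j31.8)| = 0.558
|Γ|² = 0.312
P_refl = |Γ|²·P_inc = 6.61 W, P_del = (1 − |Γ|²)·P_inc = 14.6 W

P_reflected ≈ 6.61 W; P_delivered ≈ 14.6 W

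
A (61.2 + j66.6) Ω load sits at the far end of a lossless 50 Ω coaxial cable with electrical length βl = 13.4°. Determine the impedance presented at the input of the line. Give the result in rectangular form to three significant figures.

Z_in ≈ 117 + j64.9 Ω

tan(βl) = tan(13.4°) = 0.238
Z_in = Z_0·(Z_L + jZ_0·tanβl)/(Z_0 + jZ_L·tanβl)
     = 50·(61.2 + j78.5)/(34.1 + j14.6)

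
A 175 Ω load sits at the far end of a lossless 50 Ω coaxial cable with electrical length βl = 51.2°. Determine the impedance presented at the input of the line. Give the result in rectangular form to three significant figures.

Z_in ≈ 22.3 − j35.1 Ω

tan(βl) = tan(51.2°) = 1.24
Z_in = Z_0·(Z_L + jZ_0·tanβl)/(Z_0 + jZ_L·tanβl)
     = 50·(175 + j62.2)/(50 + j218)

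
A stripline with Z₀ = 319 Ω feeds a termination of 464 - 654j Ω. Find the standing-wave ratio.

Γ = (Z_L − Z_0)/(Z_L + Z_0) = (145 − j654)/(783 − j654)
|Γ| = 670/1020 = 0.657
VSWR = (1 + |Γ|)/(1 − |Γ|) = 1.66/0.343

VSWR ≈ 4.82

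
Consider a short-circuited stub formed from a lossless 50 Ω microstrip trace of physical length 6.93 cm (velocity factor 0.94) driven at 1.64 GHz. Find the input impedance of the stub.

Z_in ≈ −j34.9 Ω

λ = v/f = 0.94·c / 1.64 GHz = 0.172 m
βl = 2π·l/λ = 2π × 0.403 = 145°
tan(βl) = -0.698
For a short-circuited stub, Z_in = jZ_0·tan(βl)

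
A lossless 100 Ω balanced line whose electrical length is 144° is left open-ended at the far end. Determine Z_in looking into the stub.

Z_in ≈ +j138 Ω

tan(βl) = -0.727
For an open-ended stub, Z_in = −jZ_0·cot(βl) = −jZ_0/tan(βl)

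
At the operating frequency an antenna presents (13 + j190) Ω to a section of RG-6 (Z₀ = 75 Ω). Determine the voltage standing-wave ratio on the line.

Γ = (Z_L − Z_0)/(Z_L + Z_0) = (-62 + j190)/(88 + j190)
|Γ| = 200/209 = 0.954
VSWR = (1 + |Γ|)/(1 − |Γ|) = 1.95/0.0455

VSWR ≈ 42.9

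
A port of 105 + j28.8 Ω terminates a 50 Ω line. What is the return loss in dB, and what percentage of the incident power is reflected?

RL ≈ 8.09 dB; 15.5% of incident power reflected

Γ = (55 + j28.8)/(155 + j28.8), |Γ| = 0.394
RL = −20·log₁₀(0.394) = 8.09 dB
P_refl/P_inc = |Γ|² = 0.155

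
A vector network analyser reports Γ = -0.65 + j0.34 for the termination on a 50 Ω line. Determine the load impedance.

Z_L ≈ 8.14 + j12 Ω

Z_L = Z_0·(1 + Γ)/(1 − Γ) = 50·(0.35 + j0.34)/(1.65 − j0.34)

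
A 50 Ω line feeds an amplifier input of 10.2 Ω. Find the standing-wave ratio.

For a purely resistive load, VSWR = R_L/Z_0 or Z_0/R_L (whichever > 1) = 50/10.2

VSWR ≈ 4.9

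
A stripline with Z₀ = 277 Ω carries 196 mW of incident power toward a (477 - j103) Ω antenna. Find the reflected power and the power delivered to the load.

P_reflected ≈ 17.1 mW; P_delivered ≈ 179 mW

|Γ| = |(200 − j103)/(754 − j103)| = 0.296
|Γ|² = 0.0874
P_refl = |Γ|²·P_inc = 17.1 mW, P_del = (1 − |Γ|²)·P_inc = 179 mW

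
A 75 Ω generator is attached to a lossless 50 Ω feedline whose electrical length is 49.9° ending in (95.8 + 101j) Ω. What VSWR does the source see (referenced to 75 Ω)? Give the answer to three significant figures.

tan(βl) = 1.19
Z_in = Z_0·(Z_L + jZ_0·tanβl)/(Z_0 + jZ_L·tanβl) = 32.4 − j62 Ω
Γ_s = (Z_in − Z_s)/(Z_in + Z_s) = (-42.6 − j62)/(107 − j62), |Γ_s| = 0.607
VSWR = (1 + |Γ_s|)/(1 − |Γ_s|)

VSWR ≈ 4.09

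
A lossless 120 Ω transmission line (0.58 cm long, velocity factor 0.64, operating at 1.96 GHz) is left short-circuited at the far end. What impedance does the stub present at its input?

Z_in ≈ +j46.8 Ω

λ = v/f = 0.64·c / 1.96 GHz = 0.098 m
βl = 2π·l/λ = 2π × 0.0592 = 21.3°
tan(βl) = 0.39
For a short-circuited stub, Z_in = jZ_0·tan(βl)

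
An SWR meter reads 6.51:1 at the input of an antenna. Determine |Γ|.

|Γ| = (S − 1)/(S + 1) = (6.51 − 1)/(6.51 + 1) = 5.51/7.51

|Γ| ≈ 0.734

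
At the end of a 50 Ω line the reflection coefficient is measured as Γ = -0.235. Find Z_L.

Z_L ≈ 31 Ω

Z_L = Z_0·(1 + Γ)/(1 − Γ) = 50·(0.765)/(1.23)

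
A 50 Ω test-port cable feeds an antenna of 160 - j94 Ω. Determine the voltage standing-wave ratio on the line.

Γ = (Z_L − Z_0)/(Z_L + Z_0) = (110 − j94)/(210 − j94)
|Γ| = 145/230 = 0.629
VSWR = (1 + |Γ|)/(1 − |Γ|) = 1.63/0.371

VSWR ≈ 4.39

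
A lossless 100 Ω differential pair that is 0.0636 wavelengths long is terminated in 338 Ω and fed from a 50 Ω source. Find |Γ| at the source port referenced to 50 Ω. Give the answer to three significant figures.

|Γ| ≈ 0.716

βl = 2π × 0.0636 = 22.9°
tan(βl) = 0.422
Z_in = Z_0·(Z_L + jZ_0·tanβl)/(Z_0 + jZ_L·tanβl) = 131 − j145 Ω
Γ_s = (Z_in − Z_s)/(Z_in + Z_s) = (81.1 − j145)/(181 − j145), |Γ_s| = 0.716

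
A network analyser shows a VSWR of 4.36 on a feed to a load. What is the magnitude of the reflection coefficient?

|Γ| ≈ 0.627

|Γ| = (S − 1)/(S + 1) = (4.36 − 1)/(4.36 + 1) = 3.36/5.36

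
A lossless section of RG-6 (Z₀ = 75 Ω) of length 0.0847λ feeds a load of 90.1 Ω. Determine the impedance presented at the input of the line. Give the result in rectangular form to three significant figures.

Z_in ≈ 80.9 − j13 Ω

βl = 2π × 0.0847 = 30.5°
tan(βl) = tan(30.5°) = 0.589
Z_in = Z_0·(Z_L + jZ_0·tanβl)/(Z_0 + jZ_L·tanβl)
     = 75·(90.1 + j44.2)/(75 + j53.1)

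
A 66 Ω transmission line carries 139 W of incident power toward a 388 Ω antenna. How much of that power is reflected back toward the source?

P_reflected ≈ 69.9 W

Γ = (388 − 66)/(388 + 66) = 0.709
|Γ|² = 0.503
P_refl = |Γ|²·P_inc = 69.9 W, P_del = (1 − |Γ|²)·P_inc = 69.1 W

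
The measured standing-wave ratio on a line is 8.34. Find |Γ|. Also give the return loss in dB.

|Γ| ≈ 0.786; return loss ≈ 2.09 dB

|Γ| = (S − 1)/(S + 1) = (8.34 − 1)/(8.34 + 1) = 7.34/9.34
RL = −20·log₁₀|Γ| = −20·log₁₀(0.786)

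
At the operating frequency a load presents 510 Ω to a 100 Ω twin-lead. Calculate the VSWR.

VSWR ≈ 5.1

For a purely resistive load, VSWR = R_L/Z_0 or Z_0/R_L (whichever > 1) = 510/100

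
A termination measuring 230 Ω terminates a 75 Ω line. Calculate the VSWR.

VSWR ≈ 3.07

For a purely resistive load, VSWR = R_L/Z_0 or Z_0/R_L (whichever > 1) = 230/75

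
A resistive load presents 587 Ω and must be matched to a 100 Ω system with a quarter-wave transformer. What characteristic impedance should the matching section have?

Z_qwt = √(Z_0·R_L) = √(100 × 587) = √58700

Z_qwt ≈ 242 Ω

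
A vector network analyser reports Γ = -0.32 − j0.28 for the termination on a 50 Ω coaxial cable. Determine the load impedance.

Z_L ≈ 22.5 − j15.4 Ω

Z_L = Z_0·(1 + Γ)/(1 − Γ) = 50·(0.68 − j0.28)/(1.32 + j0.28)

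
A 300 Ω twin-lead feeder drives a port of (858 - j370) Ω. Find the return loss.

RL ≈ 5.18 dB

Γ = (558 − j370)/(1158 − j370), |Γ| = 0.551
RL = −20·log₁₀|Γ| = −20·log₁₀(0.551)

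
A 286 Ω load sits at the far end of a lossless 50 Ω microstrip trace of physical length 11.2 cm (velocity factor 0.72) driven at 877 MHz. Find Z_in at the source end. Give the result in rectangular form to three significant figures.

Z_in ≈ 81.8 + j122 Ω

λ = v/f = 0.72·c / 877 MHz = 0.246 m
βl = 2π·l/λ = 2π × 0.455 = 164°
tan(βl) = tan(164°) = -0.292
Z_in = Z_0·(Z_L + jZ_0·tanβl)/(Z_0 + jZ_L·tanβl)
     = 50·(286 − j14.6)/(50 − j83.6)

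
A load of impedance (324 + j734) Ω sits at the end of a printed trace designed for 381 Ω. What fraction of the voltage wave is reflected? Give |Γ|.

|Γ| ≈ 0.723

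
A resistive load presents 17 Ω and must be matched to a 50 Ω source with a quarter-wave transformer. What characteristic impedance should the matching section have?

Z_qwt = √(Z_0·R_L) = √(50 × 17) = √850

Z_qwt ≈ 29.2 Ω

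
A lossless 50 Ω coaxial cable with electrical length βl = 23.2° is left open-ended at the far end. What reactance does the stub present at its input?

X_in ≈ -117 Ω (capacitive)

tan(βl) = 0.429
For an open-ended stub, Z_in = −jZ_0·cot(βl) = −jZ_0/tan(βl)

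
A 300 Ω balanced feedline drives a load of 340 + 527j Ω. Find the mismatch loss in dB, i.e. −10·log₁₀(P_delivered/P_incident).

mismatch loss ≈ 2.27 dB

Γ = (40 + j527)/(640 + j527), |Γ| = 0.637
|Γ|² = 0.406, so P_del/P_inc = 1 − |Γ|² = 0.594
ML = −10·log₁₀(1 − |Γ|²)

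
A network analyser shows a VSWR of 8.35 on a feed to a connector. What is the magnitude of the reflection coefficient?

|Γ| ≈ 0.786

|Γ| = (S − 1)/(S + 1) = (8.35 − 1)/(8.35 + 1) = 7.35/9.35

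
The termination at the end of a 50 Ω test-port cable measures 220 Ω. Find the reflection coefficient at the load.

Γ = (Z_L − Z_0)/(Z_L + Z_0) = (220 − 50)/(220 + 50) = 170/270

Γ = 0.63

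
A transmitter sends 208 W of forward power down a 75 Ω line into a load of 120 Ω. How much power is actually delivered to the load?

Γ = (120 − 75)/(120 + 75) = 0.231
|Γ|² = 0.0533
P_refl = |Γ|²·P_inc = 11.1 W, P_del = (1 − |Γ|²)·P_inc = 197 W

P_delivered ≈ 197 W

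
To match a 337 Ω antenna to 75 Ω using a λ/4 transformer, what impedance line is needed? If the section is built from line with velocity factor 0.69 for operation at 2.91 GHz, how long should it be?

Z_qwt ≈ 159 Ω; length ≈ 1.78 cm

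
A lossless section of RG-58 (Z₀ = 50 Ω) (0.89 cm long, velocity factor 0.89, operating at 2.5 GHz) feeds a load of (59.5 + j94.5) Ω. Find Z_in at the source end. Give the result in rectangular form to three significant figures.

λ = v/f = 0.89·c / 2.5 GHz = 0.107 m
βl = 2π·l/λ = 2π × 0.0833 = 30°
tan(βl) = tan(30°) = 0.577
Z_in = Z_0·(Z_L + jZ_0·tanβl)/(Z_0 + jZ_L·tanβl)
     = 50·(59.5 + j123)/(-4.56 + j34.4)

Z_in ≈ 165 − j109 Ω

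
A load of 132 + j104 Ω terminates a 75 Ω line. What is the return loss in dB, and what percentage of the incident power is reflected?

RL ≈ 5.82 dB; 26.2% of incident power reflected

Γ = (57 + j104)/(207 + j104), |Γ| = 0.512
RL = −20·log₁₀(0.512) = 5.82 dB
P_refl/P_inc = |Γ|² = 0.262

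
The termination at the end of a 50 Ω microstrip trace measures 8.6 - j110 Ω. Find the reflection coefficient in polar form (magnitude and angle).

Γ ≈ 0.943 ∠ -48.7°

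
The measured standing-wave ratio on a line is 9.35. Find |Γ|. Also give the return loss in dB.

|Γ| ≈ 0.807; return loss ≈ 1.87 dB

|Γ| = (S − 1)/(S + 1) = (9.35 − 1)/(9.35 + 1) = 8.35/10.3
RL = −20·log₁₀|Γ| = −20·log₁₀(0.807)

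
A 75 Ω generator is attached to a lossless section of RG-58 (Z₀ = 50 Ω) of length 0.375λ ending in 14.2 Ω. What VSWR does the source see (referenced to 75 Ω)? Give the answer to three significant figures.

VSWR ≈ 3.86

βl = 2π × 0.375 = 135°
tan(βl) = -1
Z_in = Z_0·(Z_L + jZ_0·tanβl)/(Z_0 + jZ_L·tanβl) = 26.3 − j42.5 Ω
Γ_s = (Z_in − Z_s)/(Z_in + Z_s) = (-48.7 − j42.5)/(101 − j42.5), |Γ_s| = 0.589
VSWR = (1 + |Γ_s|)/(1 − |Γ_s|)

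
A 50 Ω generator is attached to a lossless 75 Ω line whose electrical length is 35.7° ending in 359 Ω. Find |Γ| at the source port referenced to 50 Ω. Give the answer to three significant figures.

|Γ| ≈ 0.708

tan(βl) = 0.719
Z_in = Z_0·(Z_L + jZ_0·tanβl)/(Z_0 + jZ_L·tanβl) = 42.4 − j92 Ω
Γ_s = (Z_in − Z_s)/(Z_in + Z_s) = (-7.57 − j92)/(92.4 − j92), |Γ_s| = 0.708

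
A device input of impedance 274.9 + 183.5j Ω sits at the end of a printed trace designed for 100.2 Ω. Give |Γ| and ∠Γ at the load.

Γ ≈ 0.607 ∠ 20.3°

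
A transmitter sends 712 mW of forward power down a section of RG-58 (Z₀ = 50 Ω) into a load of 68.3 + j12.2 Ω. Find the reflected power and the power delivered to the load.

|Γ| = |(18.3 + j12.2)/(118.3 + j12.2)| = 0.185
|Γ|² = 0.0342
P_refl = |Γ|²·P_inc = 24.4 mW, P_del = (1 − |Γ|²)·P_inc = 688 mW

P_reflected ≈ 24.4 mW; P_delivered ≈ 688 mW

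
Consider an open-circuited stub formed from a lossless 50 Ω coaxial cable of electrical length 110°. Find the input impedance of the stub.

Z_in ≈ +j18.2 Ω

tan(βl) = -2.75
For an open-circuited stub, Z_in = −jZ_0·cot(βl) = −jZ_0/tan(βl)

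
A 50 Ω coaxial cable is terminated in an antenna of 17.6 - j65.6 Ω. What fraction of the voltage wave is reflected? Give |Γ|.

|Γ| ≈ 0.777

Γ = (Z_L − Z_0)/(Z_L + Z_0) = (-32.4 − j65.6)/(67.6 − j65.6)
|Γ| = 73.2/94.2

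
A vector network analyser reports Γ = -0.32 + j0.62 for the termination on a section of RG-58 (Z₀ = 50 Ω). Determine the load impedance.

Z_L ≈ 12.1 + j29.2 Ω

Z_L = Z_0·(1 + Γ)/(1 − Γ) = 50·(0.68 + j0.62)/(1.32 − j0.62)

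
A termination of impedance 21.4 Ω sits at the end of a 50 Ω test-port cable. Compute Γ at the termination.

Γ = -0.401

Γ = (Z_L − Z_0)/(Z_L + Z_0) = (21.4 − 50)/(21.4 + 50) = -28.6/71.4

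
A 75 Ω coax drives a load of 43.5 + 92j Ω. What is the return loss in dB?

RL ≈ 3.77 dB

Γ = (-31.5 + j92)/(118.5 + j92), |Γ| = 0.648
RL = −20·log₁₀|Γ| = −20·log₁₀(0.648)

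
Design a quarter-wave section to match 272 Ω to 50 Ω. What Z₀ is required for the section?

Z_qwt ≈ 117 Ω

Z_qwt = √(Z_0·R_L) = √(50 × 272) = √13600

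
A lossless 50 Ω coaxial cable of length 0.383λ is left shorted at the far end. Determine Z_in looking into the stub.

Z_in ≈ −j45.2 Ω

βl = 2π × 0.383 = 138°
tan(βl) = -0.904
For a shorted stub, Z_in = jZ_0·tan(βl)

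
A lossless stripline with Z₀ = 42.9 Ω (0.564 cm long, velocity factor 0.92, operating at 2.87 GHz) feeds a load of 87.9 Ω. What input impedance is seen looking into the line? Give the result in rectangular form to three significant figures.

λ = v/f = 0.92·c / 2.87 GHz = 0.0962 m
βl = 2π·l/λ = 2π × 0.0586 = 21.1°
tan(βl) = tan(21.1°) = 0.386
Z_in = Z_0·(Z_L + jZ_0·tanβl)/(Z_0 + jZ_L·tanβl)
     = 42.9·(87.9 + j16.6)/(42.9 + j33.9)

Z_in ≈ 62.1 − j32.6 Ω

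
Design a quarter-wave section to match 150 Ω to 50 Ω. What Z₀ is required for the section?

Z_qwt ≈ 86.6 Ω

Z_qwt = √(Z_0·R_L) = √(50 × 150) = √7500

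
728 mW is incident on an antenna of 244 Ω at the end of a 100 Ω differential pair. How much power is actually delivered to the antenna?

P_delivered ≈ 600 mW

Γ = (244 − 100)/(244 + 100) = 0.419
|Γ|² = 0.175
P_refl = |Γ|²·P_inc = 128 mW, P_del = (1 − |Γ|²)·P_inc = 600 mW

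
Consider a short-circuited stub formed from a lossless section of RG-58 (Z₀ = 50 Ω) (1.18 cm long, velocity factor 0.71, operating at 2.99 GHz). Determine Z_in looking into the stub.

Z_in ≈ +j85.3 Ω

λ = v/f = 0.71·c / 2.99 GHz = 0.0712 m
βl = 2π·l/λ = 2π × 0.166 = 59.6°
tan(βl) = 1.71
For a short-circuited stub, Z_in = jZ_0·tan(βl)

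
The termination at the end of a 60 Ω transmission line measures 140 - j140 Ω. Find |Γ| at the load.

|Γ| ≈ 0.66

Γ = (Z_L − Z_0)/(Z_L + Z_0) = (80 − j140)/(200 − j140)
|Γ| = 161/244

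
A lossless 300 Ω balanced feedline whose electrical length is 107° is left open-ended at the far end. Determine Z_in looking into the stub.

tan(βl) = -3.27
For an open-ended stub, Z_in = −jZ_0·cot(βl) = −jZ_0/tan(βl)

Z_in ≈ +j91.7 Ω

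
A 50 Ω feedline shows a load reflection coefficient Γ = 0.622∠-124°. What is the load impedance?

Z_L ≈ 14.7 − j24.8 Ω

Z_L = Z_0·(1 + Γ)/(1 − Γ) = 50·(0.652 − j0.516)/(1.35 + j0.516)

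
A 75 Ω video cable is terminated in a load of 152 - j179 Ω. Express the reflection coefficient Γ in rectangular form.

Γ ≈ 0.593 − j0.321

Γ = (Z_L − Z_0)/(Z_L + Z_0) = (77 − j179)/(227 − j179)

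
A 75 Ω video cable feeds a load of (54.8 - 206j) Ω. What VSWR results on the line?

VSWR ≈ 12.3

Γ = (Z_L − Z_0)/(Z_L + Z_0) = (-20.2 − j206)/(129.8 − j206)
|Γ| = 207/243 = 0.85
VSWR = (1 + |Γ|)/(1 − |Γ|) = 1.85/0.15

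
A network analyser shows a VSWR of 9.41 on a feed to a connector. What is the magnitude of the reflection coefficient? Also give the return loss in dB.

|Γ| ≈ 0.808; return loss ≈ 1.85 dB

|Γ| = (S − 1)/(S + 1) = (9.41 − 1)/(9.41 + 1) = 8.41/10.4
RL = −20·log₁₀|Γ| = −20·log₁₀(0.808)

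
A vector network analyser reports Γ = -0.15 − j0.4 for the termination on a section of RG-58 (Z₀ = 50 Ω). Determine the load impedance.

Z_L = Z_0·(1 + Γ)/(1 − Γ) = 50·(0.85 − j0.4)/(1.15 + j0.4)

Z_L ≈ 27.6 − j27 Ω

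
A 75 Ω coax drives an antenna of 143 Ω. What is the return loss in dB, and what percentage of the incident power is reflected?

RL ≈ 10.1 dB; 9.73% of incident power reflected

Γ = (143 − 75)/(143 + 75) = 0.312
RL = −20·log₁₀(0.312) = 10.1 dB
P_refl/P_inc = |Γ|² = 0.0973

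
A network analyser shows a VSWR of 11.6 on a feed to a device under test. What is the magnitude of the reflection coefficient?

|Γ| ≈ 0.841

|Γ| = (S − 1)/(S + 1) = (11.6 − 1)/(11.6 + 1) = 10.6/12.6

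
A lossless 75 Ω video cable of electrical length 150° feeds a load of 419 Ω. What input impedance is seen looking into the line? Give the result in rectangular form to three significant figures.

Z_in ≈ 49 + j115 Ω

tan(βl) = tan(150°) = -0.577
Z_in = Z_0·(Z_L + jZ_0·tanβl)/(Z_0 + jZ_L·tanβl)
     = 75·(419 − j43.3)/(75 − j242)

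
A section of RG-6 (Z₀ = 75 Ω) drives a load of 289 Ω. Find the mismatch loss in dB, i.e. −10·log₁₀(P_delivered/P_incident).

mismatch loss ≈ 1.84 dB

Γ = (289 − 75)/(289 + 75) = 0.588
|Γ|² = 0.346, so P_del/P_inc = 1 − |Γ|² = 0.654
ML = −10·log₁₀(1 − |Γ|²)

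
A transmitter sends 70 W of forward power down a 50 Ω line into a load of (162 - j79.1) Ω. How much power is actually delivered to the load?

|Γ| = |(112 − j79.1)/(212 − j79.1)| = 0.606
|Γ|² = 0.367
P_refl = |Γ|²·P_inc = 25.7 W, P_del = (1 − |Γ|²)·P_inc = 44.3 W

P_delivered ≈ 44.3 W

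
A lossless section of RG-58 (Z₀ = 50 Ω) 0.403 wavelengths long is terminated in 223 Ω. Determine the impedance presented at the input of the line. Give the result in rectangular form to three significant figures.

βl = 2π × 0.403 = 145°
tan(βl) = tan(145°) = -0.698
Z_in = Z_0·(Z_L + jZ_0·tanβl)/(Z_0 + jZ_L·tanβl)
     = 50·(223 − j34.9)/(50 − j156)

Z_in ≈ 31 + j61.7 Ω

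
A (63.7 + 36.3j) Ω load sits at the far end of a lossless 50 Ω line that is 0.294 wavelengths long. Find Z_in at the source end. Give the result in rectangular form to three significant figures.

βl = 2π × 0.294 = 106°
tan(βl) = tan(106°) = -3.52
Z_in = Z_0·(Z_L + jZ_0·tanβl)/(Z_0 + jZ_L·tanβl)
     = 50·(63.7 − j140)/(178 − j225)

Z_in ≈ 26 − j6.46 Ω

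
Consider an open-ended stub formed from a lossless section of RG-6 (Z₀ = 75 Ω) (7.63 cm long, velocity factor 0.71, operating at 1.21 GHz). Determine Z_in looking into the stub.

Z_in ≈ +j169 Ω

λ = v/f = 0.71·c / 1.21 GHz = 0.176 m
βl = 2π·l/λ = 2π × 0.433 = 156°
tan(βl) = -0.444
For an open-ended stub, Z_in = −jZ_0·cot(βl) = −jZ_0/tan(βl)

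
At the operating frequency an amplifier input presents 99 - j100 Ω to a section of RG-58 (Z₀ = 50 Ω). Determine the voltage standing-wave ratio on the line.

Γ = (Z_L − Z_0)/(Z_L + Z_0) = (49 − j100)/(149 − j100)
|Γ| = 111/179 = 0.621
VSWR = (1 + |Γ|)/(1 − |Γ|) = 1.62/0.379

VSWR ≈ 4.27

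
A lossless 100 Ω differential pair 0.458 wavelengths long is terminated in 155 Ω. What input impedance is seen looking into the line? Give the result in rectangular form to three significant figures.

βl = 2π × 0.458 = 165°
tan(βl) = tan(165°) = -0.27
Z_in = Z_0·(Z_L + jZ_0·tanβl)/(Z_0 + jZ_L·tanβl)
     = 100·(155 − j27)/(100 − j41.9)

Z_in ≈ 141 + j32.2 Ω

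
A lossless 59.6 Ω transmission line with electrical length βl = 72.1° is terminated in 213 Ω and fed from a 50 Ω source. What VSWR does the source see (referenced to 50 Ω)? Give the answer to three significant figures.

VSWR ≈ 3.12

tan(βl) = 3.1
Z_in = Z_0·(Z_L + jZ_0·tanβl)/(Z_0 + jZ_L·tanβl) = 18.3 − j17.6 Ω
Γ_s = (Z_in − Z_s)/(Z_in + Z_s) = (-31.7 − j17.6)/(68.3 − j17.6), |Γ_s| = 0.515
VSWR = (1 + |Γ_s|)/(1 − |Γ_s|)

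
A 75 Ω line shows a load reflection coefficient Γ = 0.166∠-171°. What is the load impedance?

Z_L ≈ 53.8 − j2.87 Ω

Z_L = Z_0·(1 + Γ)/(1 − Γ) = 75·(0.836 − j0.026)/(1.16 + j0.026)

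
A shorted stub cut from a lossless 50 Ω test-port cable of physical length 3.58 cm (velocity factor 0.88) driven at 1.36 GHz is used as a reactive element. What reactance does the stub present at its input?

λ = v/f = 0.88·c / 1.36 GHz = 0.194 m
βl = 2π·l/λ = 2π × 0.184 = 66.4°
tan(βl) = 2.29
For a shorted stub, Z_in = jZ_0·tan(βl)

X_in ≈ 114 Ω (inductive)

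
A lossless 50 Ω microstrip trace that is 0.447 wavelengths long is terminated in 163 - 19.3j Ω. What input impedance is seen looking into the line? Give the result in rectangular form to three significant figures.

Z_in ≈ 90.2 + j75.2 Ω

βl = 2π × 0.447 = 161°
tan(βl) = tan(161°) = -0.346
Z_in = Z_0·(Z_L + jZ_0·tanβl)/(Z_0 + jZ_L·tanβl)
     = 50·(163 − j36.6)/(43.3 − j56.4)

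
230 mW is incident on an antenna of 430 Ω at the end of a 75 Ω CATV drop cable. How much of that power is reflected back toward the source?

Γ = (430 − 75)/(430 + 75) = 0.703
|Γ|² = 0.494
P_refl = |Γ|²·P_inc = 114 mW, P_del = (1 − |Γ|²)·P_inc = 116 mW

P_reflected ≈ 114 mW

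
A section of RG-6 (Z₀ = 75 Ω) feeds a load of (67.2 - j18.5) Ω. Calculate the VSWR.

Γ = (Z_L − Z_0)/(Z_L + Z_0) = (-7.8 − j18.5)/(142.2 − j18.5)
|Γ| = 20.1/143 = 0.14
VSWR = (1 + |Γ|)/(1 − |Γ|) = 1.14/0.86

VSWR ≈ 1.33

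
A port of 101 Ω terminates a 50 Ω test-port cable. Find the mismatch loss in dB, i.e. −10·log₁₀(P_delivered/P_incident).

Γ = (101 − 50)/(101 + 50) = 0.338
|Γ|² = 0.114, so P_del/P_inc = 1 − |Γ|² = 0.886
ML = −10·log₁₀(1 − |Γ|²)

mismatch loss ≈ 0.526 dB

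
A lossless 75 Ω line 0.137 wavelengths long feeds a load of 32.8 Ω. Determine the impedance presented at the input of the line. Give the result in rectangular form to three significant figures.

βl = 2π × 0.137 = 49.3°
tan(βl) = tan(49.3°) = 1.16
Z_in = Z_0·(Z_L + jZ_0·tanβl)/(Z_0 + jZ_L·tanβl)
     = 75·(32.8 + j87.3)/(75 + j38.2)

Z_in ≈ 61.3 + j56.1 Ω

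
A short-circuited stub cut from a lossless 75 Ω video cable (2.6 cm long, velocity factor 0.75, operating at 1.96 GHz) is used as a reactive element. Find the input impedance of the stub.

Z_in ≈ +j504 Ω

λ = v/f = 0.75·c / 1.96 GHz = 0.115 m
βl = 2π·l/λ = 2π × 0.226 = 81.5°
tan(βl) = 6.72
For a short-circuited stub, Z_in = jZ_0·tan(βl)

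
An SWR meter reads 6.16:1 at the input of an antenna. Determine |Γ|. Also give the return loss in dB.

|Γ| ≈ 0.721; return loss ≈ 2.85 dB

|Γ| = (S − 1)/(S + 1) = (6.16 − 1)/(6.16 + 1) = 5.16/7.16
RL = −20·log₁₀|Γ| = −20·log₁₀(0.721)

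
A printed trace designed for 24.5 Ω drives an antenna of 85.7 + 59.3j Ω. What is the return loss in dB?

RL ≈ 3.34 dB

Γ = (61.2 + j59.3)/(110.2 + j59.3), |Γ| = 0.681
RL = −20·log₁₀|Γ| = −20·log₁₀(0.681)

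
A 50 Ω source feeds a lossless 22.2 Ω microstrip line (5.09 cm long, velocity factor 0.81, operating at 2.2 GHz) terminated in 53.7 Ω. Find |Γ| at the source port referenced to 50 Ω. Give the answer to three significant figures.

λ = v/f = 0.81·c / 2.2 GHz = 0.11 m
βl = 2π·l/λ = 2π × 0.461 = 166°
tan(βl) = -0.251
Z_in = Z_0·(Z_L + jZ_0·tanβl)/(Z_0 + jZ_L·tanβl) = 41.7 + j19.8 Ω
Γ_s = (Z_in − Z_s)/(Z_in + Z_s) = (-8.31 + j19.8)/(91.7 + j19.8), |Γ_s| = 0.229

|Γ| ≈ 0.229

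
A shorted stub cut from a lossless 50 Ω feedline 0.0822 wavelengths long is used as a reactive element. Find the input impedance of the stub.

βl = 2π × 0.0822 = 29.6°
tan(βl) = 0.568
For a shorted stub, Z_in = jZ_0·tan(βl)

Z_in ≈ +j28.4 Ω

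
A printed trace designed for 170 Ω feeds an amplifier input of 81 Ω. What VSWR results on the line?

Γ = (81 − 170)/(81 + 170) = -0.355
VSWR = (1 + 0.355)/(1 − 0.355)

VSWR ≈ 2.1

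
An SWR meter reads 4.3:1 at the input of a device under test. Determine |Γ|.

|Γ| = (S − 1)/(S + 1) = (4.3 − 1)/(4.3 + 1) = 3.3/5.3

|Γ| ≈ 0.623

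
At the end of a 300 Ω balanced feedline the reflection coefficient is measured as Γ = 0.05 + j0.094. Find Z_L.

Z_L = Z_0·(1 + Γ)/(1 − Γ) = 300·(1.05 + j0.094)/(0.95 − j0.094)

Z_L ≈ 325 + j61.9 Ω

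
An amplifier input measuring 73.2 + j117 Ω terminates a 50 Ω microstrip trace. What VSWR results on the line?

Γ = (Z_L − Z_0)/(Z_L + Z_0) = (23.2 + j117)/(123.2 + j117)
|Γ| = 119/170 = 0.702
VSWR = (1 + |Γ|)/(1 − |Γ|) = 1.7/0.298

VSWR ≈ 5.71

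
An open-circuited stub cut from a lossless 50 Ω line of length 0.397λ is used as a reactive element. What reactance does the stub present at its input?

βl = 2π × 0.397 = 143°
tan(βl) = -0.756
For an open-circuited stub, Z_in = −jZ_0·cot(βl) = −jZ_0/tan(βl)

X_in ≈ 66.2 Ω (inductive)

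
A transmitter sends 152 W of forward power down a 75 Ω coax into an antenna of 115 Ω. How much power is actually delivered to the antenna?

P_delivered ≈ 145 W

Γ = (115 − 75)/(115 + 75) = 0.211
|Γ|² = 0.0443
P_refl = |Γ|²·P_inc = 6.74 W, P_del = (1 − |Γ|²)·P_inc = 145 W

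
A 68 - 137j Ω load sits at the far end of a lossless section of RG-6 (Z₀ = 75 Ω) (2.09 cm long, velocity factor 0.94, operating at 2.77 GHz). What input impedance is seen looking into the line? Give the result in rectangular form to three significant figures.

Z_in ≈ 13.9 + j10.8 Ω

λ = v/f = 0.94·c / 2.77 GHz = 0.102 m
βl = 2π·l/λ = 2π × 0.205 = 73.9°
tan(βl) = tan(73.9°) = 3.47
Z_in = Z_0·(Z_L + jZ_0·tanβl)/(Z_0 + jZ_L·tanβl)
     = 75·(68 + j123)/(550 + j236)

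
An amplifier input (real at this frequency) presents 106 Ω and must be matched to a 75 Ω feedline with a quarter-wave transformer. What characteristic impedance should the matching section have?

Z_qwt = √(Z_0·R_L) = √(75 × 106) = √7950

Z_qwt ≈ 89.2 Ω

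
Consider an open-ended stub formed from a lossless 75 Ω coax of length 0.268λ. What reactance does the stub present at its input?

βl = 2π × 0.268 = 96.5°
tan(βl) = -8.8
For an open-ended stub, Z_in = −jZ_0·cot(βl) = −jZ_0/tan(βl)

X_in ≈ 8.52 Ω (inductive)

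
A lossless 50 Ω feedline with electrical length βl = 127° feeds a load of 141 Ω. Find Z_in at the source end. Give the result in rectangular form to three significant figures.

Z_in ≈ 25.9 + j30.7 Ω

tan(βl) = tan(127°) = -1.33
Z_in = Z_0·(Z_L + jZ_0·tanβl)/(Z_0 + jZ_L·tanβl)
     = 50·(141 − j66.4)/(50 − j187)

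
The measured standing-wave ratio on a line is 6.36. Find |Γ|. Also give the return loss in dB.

|Γ| = (S − 1)/(S + 1) = (6.36 − 1)/(6.36 + 1) = 5.36/7.36
RL = −20·log₁₀|Γ| = −20·log₁₀(0.728)

|Γ| ≈ 0.728; return loss ≈ 2.75 dB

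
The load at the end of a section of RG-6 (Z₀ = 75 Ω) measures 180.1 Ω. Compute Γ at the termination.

Γ = (Z_L − Z_0)/(Z_L + Z_0) = (180.1 − 75)/(180.1 + 75) = 105.1/255.1

Γ = 0.412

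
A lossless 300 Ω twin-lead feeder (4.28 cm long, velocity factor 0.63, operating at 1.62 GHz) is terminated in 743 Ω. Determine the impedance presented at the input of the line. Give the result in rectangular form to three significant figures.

Z_in ≈ 194 + j200 Ω

λ = v/f = 0.63·c / 1.62 GHz = 0.117 m
βl = 2π·l/λ = 2π × 0.367 = 132°
tan(βl) = tan(132°) = -1.11
Z_in = Z_0·(Z_L + jZ_0·tanβl)/(Z_0 + jZ_L·tanβl)
     = 300·(743 − j332)/(300 − j823)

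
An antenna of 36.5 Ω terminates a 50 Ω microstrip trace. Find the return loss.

Γ = (36.5 − 50)/(36.5 + 50) = -0.156
RL = −20·log₁₀|Γ| = −20·log₁₀(0.156)

RL ≈ 16.1 dB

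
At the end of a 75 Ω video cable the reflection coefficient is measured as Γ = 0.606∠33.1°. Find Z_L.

Z_L = Z_0·(1 + Γ)/(1 − Γ) = 75·(1.51 + j0.331)/(0.492 − j0.331)

Z_L ≈ 135 + j141 Ω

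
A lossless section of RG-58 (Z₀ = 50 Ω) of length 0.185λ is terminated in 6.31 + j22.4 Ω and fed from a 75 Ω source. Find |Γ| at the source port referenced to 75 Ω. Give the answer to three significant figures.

|Γ| ≈ 0.728

βl = 2π × 0.185 = 66.6°
tan(βl) = 2.31
Z_in = Z_0·(Z_L + jZ_0·tanβl)/(Z_0 + jZ_L·tanβl) = 464 − j77.7 Ω
Γ_s = (Z_in − Z_s)/(Z_in + Z_s) = (389 − j77.7)/(539 − j77.7), |Γ_s| = 0.728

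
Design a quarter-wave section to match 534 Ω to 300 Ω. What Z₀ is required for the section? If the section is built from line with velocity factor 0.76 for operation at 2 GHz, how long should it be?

Z_qwt = √(Z_0·R_L) = √(300 × 534) = √160200
λ = 0.76·c/f = 0.114 m, so l = λ/4 = 0.0285 m

Z_qwt ≈ 400 Ω; length ≈ 2.85 cm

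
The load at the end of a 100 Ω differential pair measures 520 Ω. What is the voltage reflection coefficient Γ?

Γ = 0.677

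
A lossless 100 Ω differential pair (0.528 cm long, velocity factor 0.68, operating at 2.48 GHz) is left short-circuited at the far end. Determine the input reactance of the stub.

λ = v/f = 0.68·c / 2.48 GHz = 0.0823 m
βl = 2π·l/λ = 2π × 0.0642 = 23.1°
tan(βl) = 0.427
For a short-circuited stub, Z_in = jZ_0·tan(βl)

X_in ≈ 42.7 Ω (inductive)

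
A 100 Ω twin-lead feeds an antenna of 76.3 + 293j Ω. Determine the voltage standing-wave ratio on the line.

VSWR ≈ 13.2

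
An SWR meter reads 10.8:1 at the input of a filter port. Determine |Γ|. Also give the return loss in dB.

|Γ| ≈ 0.831; return loss ≈ 1.61 dB

|Γ| = (S − 1)/(S + 1) = (10.8 − 1)/(10.8 + 1) = 9.8/11.8
RL = −20·log₁₀|Γ| = −20·log₁₀(0.831)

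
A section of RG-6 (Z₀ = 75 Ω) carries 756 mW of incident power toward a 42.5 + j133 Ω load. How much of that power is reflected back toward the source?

|Γ| = |(-32.5 + j133)/(117.5 + j133)| = 0.771
|Γ|² = 0.595
P_refl = |Γ|²·P_inc = 450 mW, P_del = (1 − |Γ|²)·P_inc = 306 mW

P_reflected ≈ 450 mW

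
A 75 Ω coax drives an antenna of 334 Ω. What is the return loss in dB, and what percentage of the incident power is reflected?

Γ = (334 − 75)/(334 + 75) = 0.633
RL = −20·log₁₀(0.633) = 3.97 dB
P_refl/P_inc = |Γ|² = 0.401

RL ≈ 3.97 dB; 40.1% of incident power reflected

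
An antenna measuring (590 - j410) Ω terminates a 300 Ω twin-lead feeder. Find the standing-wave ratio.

Γ = (Z_L − Z_0)/(Z_L + Z_0) = (290 − j410)/(890 − j410)
|Γ| = 502/980 = 0.512
VSWR = (1 + |Γ|)/(1 − |Γ|) = 1.51/0.488

VSWR ≈ 3.1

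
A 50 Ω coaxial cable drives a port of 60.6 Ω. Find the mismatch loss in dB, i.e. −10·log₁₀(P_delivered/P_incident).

Γ = (60.6 − 50)/(60.6 + 50) = 0.0958
|Γ|² = 0.00919, so P_del/P_inc = 1 − |Γ|² = 0.991
ML = −10·log₁₀(1 − |Γ|²)

mismatch loss ≈ 0.0401 dB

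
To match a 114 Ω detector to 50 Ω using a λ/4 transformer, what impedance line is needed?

Z_qwt ≈ 75.5 Ω

Z_qwt = √(Z_0·R_L) = √(50 × 114) = √5700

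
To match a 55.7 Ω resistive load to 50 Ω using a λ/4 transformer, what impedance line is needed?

Z_qwt ≈ 52.8 Ω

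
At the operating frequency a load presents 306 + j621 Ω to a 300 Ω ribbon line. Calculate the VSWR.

VSWR ≈ 6.04

Γ = (Z_L − Z_0)/(Z_L + Z_0) = (6 + j621)/(606 + j621)
|Γ| = 621/868 = 0.716
VSWR = (1 + |Γ|)/(1 − |Γ|) = 1.72/0.284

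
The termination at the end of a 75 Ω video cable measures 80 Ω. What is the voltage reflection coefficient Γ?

Γ = 0.0323

Γ = (Z_L − Z_0)/(Z_L + Z_0) = (80 − 75)/(80 + 75) = 5/155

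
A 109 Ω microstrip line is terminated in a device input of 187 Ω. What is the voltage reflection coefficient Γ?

Γ = 0.264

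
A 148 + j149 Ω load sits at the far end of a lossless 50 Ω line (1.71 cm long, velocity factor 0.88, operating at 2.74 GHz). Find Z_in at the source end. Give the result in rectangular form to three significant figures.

λ = v/f = 0.88·c / 2.74 GHz = 0.0964 m
βl = 2π·l/λ = 2π × 0.177 = 63.9°
tan(βl) = tan(63.9°) = 2.04
Z_in = Z_0·(Z_L + jZ_0·tanβl)/(Z_0 + jZ_L·tanβl)
     = 50·(148 + j251)/(-254 + j302)

Z_in ≈ 12.3 − j34.8 Ω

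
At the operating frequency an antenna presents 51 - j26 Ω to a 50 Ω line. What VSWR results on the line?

VSWR ≈ 1.66

Γ = (Z_L − Z_0)/(Z_L + Z_0) = (1 − j26)/(101 − j26)
|Γ| = 26/104 = 0.249
VSWR = (1 + |Γ|)/(1 − |Γ|) = 1.25/0.751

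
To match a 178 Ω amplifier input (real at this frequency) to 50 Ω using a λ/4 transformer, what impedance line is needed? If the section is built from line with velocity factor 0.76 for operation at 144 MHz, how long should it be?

Z_qwt = √(Z_0·R_L) = √(50 × 178) = √8900
λ = 0.76·c/f = 1.58 m, so l = λ/4 = 0.396 m

Z_qwt ≈ 94.3 Ω; length ≈ 39.6 cm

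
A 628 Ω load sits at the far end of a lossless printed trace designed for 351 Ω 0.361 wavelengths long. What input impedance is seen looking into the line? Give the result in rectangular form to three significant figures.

βl = 2π × 0.361 = 130°
tan(βl) = tan(130°) = -1.19
Z_in = Z_0·(Z_L + jZ_0·tanβl)/(Z_0 + jZ_L·tanβl)
     = 351·(628 − j419)/(351 − j749)

Z_in ≈ 274 + j166 Ω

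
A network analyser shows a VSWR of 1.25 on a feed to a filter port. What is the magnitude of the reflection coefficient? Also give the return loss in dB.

|Γ| ≈ 0.111; return loss ≈ 19.1 dB

|Γ| = (S − 1)/(S + 1) = (1.25 − 1)/(1.25 + 1) = 0.25/2.25
RL = −20·log₁₀|Γ| = −20·log₁₀(0.111)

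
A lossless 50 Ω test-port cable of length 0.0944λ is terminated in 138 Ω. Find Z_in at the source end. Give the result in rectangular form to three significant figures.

Z_in ≈ 45 − j50 Ω

βl = 2π × 0.0944 = 34°
tan(βl) = tan(34°) = 0.674
Z_in = Z_0·(Z_L + jZ_0·tanβl)/(Z_0 + jZ_L·tanβl)
     = 50·(138 + j33.7)/(50 + j93)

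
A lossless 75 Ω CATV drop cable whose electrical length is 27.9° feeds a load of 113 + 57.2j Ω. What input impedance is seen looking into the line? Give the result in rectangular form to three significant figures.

tan(βl) = tan(27.9°) = 0.529
Z_in = Z_0·(Z_L + jZ_0·tanβl)/(Z_0 + jZ_L·tanβl)
     = 75·(113 + j96.9)/(44.7 + j59.8)

Z_in ≈ 146 − j32.6 Ω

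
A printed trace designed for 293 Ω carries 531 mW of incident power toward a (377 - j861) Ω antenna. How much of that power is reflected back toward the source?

|Γ| = |(84 − j861)/(670 − j861)| = 0.793
|Γ|² = 0.629
P_refl = |Γ|²·P_inc = 334 mW, P_del = (1 − |Γ|²)·P_inc = 197 mW

P_reflected ≈ 334 mW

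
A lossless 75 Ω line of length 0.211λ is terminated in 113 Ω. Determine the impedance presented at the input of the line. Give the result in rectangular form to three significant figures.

Z_in ≈ 51.5 − j10.2 Ω

βl = 2π × 0.211 = 76°
tan(βl) = tan(76°) = 4
Z_in = Z_0·(Z_L + jZ_0·tanβl)/(Z_0 + jZ_L·tanβl)
     = 75·(113 + j300)/(75 + j452)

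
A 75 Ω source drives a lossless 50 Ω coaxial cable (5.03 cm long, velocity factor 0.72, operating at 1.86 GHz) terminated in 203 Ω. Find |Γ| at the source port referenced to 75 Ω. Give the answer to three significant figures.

|Γ| ≈ 0.535

λ = v/f = 0.72·c / 1.86 GHz = 0.116 m
βl = 2π·l/λ = 2π × 0.433 = 156°
tan(βl) = -0.447
Z_in = Z_0·(Z_L + jZ_0·tanβl)/(Z_0 + jZ_L·tanβl) = 56.8 + j80.6 Ω
Γ_s = (Z_in − Z_s)/(Z_in + Z_s) = (-18.2 + j80.6)/(132 + j80.6), |Γ_s| = 0.535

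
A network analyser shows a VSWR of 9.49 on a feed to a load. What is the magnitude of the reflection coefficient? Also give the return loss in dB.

|Γ| = (S − 1)/(S + 1) = (9.49 − 1)/(9.49 + 1) = 8.49/10.5
RL = −20·log₁₀|Γ| = −20·log₁₀(0.809)

|Γ| ≈ 0.809; return loss ≈ 1.84 dB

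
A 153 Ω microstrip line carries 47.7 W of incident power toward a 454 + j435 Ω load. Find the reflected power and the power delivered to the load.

P_reflected ≈ 23.9 W; P_delivered ≈ 23.8 W

|Γ| = |(301 + j435)/(607 + j435)| = 0.708
|Γ|² = 0.502
P_refl = |Γ|²·P_inc = 23.9 W, P_del = (1 − |Γ|²)·P_inc = 23.8 W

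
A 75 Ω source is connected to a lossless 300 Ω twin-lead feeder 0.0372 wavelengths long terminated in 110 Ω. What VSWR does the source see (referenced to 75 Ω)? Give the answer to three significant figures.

βl = 2π × 0.0372 = 13.4°
tan(βl) = 0.238
Z_in = Z_0·(Z_L + jZ_0·tanβl)/(Z_0 + jZ_L·tanβl) = 115 + j61.4 Ω
Γ_s = (Z_in − Z_s)/(Z_in + Z_s) = (40.4 + j61.4)/(190 + j61.4), |Γ_s| = 0.367
VSWR = (1 + |Γ_s|)/(1 − |Γ_s|)

VSWR ≈ 2.16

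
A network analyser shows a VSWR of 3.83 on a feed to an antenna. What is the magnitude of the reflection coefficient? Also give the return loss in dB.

|Γ| ≈ 0.586; return loss ≈ 4.64 dB

|Γ| = (S − 1)/(S + 1) = (3.83 − 1)/(3.83 + 1) = 2.83/4.83
RL = −20·log₁₀|Γ| = −20·log₁₀(0.586)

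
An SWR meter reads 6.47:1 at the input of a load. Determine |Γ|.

|Γ| = (S − 1)/(S + 1) = (6.47 − 1)/(6.47 + 1) = 5.47/7.47

|Γ| ≈ 0.732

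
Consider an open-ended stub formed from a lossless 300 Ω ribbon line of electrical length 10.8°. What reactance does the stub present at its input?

X_in ≈ -1570 Ω (capacitive)

tan(βl) = 0.191
For an open-ended stub, Z_in = −jZ_0·cot(βl) = −jZ_0/tan(βl)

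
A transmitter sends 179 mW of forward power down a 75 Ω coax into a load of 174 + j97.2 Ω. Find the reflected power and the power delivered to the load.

P_reflected ≈ 48.2 mW; P_delivered ≈ 131 mW

|Γ| = |(99 + j97.2)/(249 + j97.2)| = 0.519
|Γ|² = 0.269
P_refl = |Γ|²·P_inc = 48.2 mW, P_del = (1 − |Γ|²)·P_inc = 131 mW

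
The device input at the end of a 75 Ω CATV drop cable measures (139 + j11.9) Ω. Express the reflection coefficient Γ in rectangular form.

Γ = (Z_L − Z_0)/(Z_L + Z_0) = (64 + j11.9)/(214 + j11.9)

Γ ≈ 0.301 + j0.0389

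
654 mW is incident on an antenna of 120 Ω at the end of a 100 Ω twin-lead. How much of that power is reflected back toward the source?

Γ = (120 − 100)/(120 + 100) = 0.0909
|Γ|² = 0.00826
P_refl = |Γ|²·P_inc = 5.4 mW, P_del = (1 − |Γ|²)·P_inc = 649 mW

P_reflected ≈ 5.4 mW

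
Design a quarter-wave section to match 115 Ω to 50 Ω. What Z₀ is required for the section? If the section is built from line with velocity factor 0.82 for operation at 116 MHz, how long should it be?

Z_qwt ≈ 75.8 Ω; length ≈ 53 cm

Z_qwt = √(Z_0·R_L) = √(50 × 115) = √5750
λ = 0.82·c/f = 2.12 m, so l = λ/4 = 0.53 m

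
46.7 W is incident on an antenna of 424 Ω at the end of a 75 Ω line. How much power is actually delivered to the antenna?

P_delivered ≈ 23.9 W

Γ = (424 − 75)/(424 + 75) = 0.699
|Γ|² = 0.489
P_refl = |Γ|²·P_inc = 22.8 W, P_del = (1 − |Γ|²)·P_inc = 23.9 W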